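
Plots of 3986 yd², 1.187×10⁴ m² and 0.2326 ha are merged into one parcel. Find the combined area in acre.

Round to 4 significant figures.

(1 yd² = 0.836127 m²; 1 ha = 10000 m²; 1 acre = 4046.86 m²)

4.331 acre

3986 yd² × 0.836127 = 3332.8 m²
1.187×10⁴ m² (already m²)
0.2326 ha × 10000 = 2326 m²
Sum: 3332.8 + 11870 + 2326 = 17528.8 m²
In acre: 17528.8 / 4046.86 = 4.33146 acre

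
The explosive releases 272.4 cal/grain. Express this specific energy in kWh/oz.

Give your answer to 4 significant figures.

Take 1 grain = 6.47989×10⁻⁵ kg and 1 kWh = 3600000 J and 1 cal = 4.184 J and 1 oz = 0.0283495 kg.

272.4 cal/grain × 4.184 J/cal ÷ 6.47989×10⁻⁵ kg/grain = 1.75886×10⁷ J/kg
1.75886×10⁷ J/kg ÷ 3600000 J/kWh × 0.0283495 kg/oz = 0.138508 kWh/oz

0.1385 kWh/oz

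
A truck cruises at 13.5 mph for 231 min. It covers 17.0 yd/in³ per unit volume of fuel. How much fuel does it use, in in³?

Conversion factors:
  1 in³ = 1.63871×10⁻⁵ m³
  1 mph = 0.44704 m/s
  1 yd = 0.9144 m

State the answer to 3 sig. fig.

13.5 mph → 6.03504 m/s
231 min → 13860 s
d = v × t = 6.03504 × 13860 = 83645.7 m
17.0 yd/in³ → 948600 m/m³
V = d / (distance per unit fuel) = 83645.7 / 948600 = 0.0881781 m³
In in³: 0.0881781 / 1.63871×10⁻⁵ = 5380.95 in³

5380 in³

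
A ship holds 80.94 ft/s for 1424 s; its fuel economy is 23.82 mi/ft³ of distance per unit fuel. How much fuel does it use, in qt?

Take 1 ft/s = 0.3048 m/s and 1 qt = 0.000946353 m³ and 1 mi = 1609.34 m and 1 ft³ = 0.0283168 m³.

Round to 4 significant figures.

80.94 ft/s → 24.6705 m/s
d = v × t = 24.6705 × 1424 = 35130.8 m
23.82 mi/ft³ → 1.35377×10⁶ m/m³
V = d / (distance per unit fuel) = 35130.8 / 1.35377×10⁶ = 0.0259503 m³
In qt: 0.0259503 / 0.000946353 = 27.4214 qt

27.42 qt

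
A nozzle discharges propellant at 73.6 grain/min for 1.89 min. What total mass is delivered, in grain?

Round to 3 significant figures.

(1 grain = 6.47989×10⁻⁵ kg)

139 grain

73.6 grain/min → 7.94867×10⁻⁵ kg/s
1.89 min → 113.4 s
m = ṁ × t = 7.94867×10⁻⁵ × 113.4 = 0.00901379 kg
In grain: 0.00901379 / 6.47989×10⁻⁵ = 139.104 grain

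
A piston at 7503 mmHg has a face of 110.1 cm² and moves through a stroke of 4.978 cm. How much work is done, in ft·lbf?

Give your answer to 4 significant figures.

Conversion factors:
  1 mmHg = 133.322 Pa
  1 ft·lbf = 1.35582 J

404.4 ft·lbf

7503 mmHg → 1.00031×10⁶ Pa
110.1 cm² → 0.01101 m²
F = P × A = 1.00031×10⁶ × 0.01101 = 11013.4 N
4.978 cm → 0.04978 m
W = F × d = 11013.4 × 0.04978 = 548.247 J
In ft·lbf: 548.247 / 1.35582 = 404.366 ft·lbf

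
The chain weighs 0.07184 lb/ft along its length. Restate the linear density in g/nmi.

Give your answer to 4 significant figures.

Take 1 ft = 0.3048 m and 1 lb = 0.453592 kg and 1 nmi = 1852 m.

0.07184 lb/ft × 0.453592 kg/lb ÷ 0.3048 m/ft = 0.10691 kg/m
0.10691 kg/m ÷ 0.001 kg/g × 1852 m/nmi = 197997 g/nmi

1.980×10⁵ g/nmi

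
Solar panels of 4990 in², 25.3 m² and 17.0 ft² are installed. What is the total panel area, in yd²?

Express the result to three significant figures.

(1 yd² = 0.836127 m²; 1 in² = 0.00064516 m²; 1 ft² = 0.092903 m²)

36.0 yd²

4990 in² × 0.00064516 → 3.21935 m²
25.3 m² (already m²)
17.0 ft² × 0.092903 → 1.57935 m²
Total: 3.21935 + 25.3 + 1.57935 = 30.0987 m²
In yd²: 30.0987 / 0.836127 = 35.9978 yd²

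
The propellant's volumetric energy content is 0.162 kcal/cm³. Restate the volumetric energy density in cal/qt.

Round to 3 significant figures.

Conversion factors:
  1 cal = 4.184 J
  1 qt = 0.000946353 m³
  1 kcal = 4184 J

1.53×10⁵ cal/qt

0.162 kcal/cm³ × 4184 J/kcal ÷ 10⁻⁶ m³/cm³ = 6.77808×10⁸ J/m³
6.77808×10⁸ J/m³ ÷ 4.184 J/cal × 0.000946353 m³/qt = 153309 cal/qt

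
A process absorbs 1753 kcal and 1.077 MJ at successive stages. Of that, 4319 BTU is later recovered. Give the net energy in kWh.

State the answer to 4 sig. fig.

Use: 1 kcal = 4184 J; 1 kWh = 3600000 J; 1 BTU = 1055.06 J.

1753 kcal × 4184 = 7.33455×10⁶ J
1.077 MJ × 1000000 = 1.077×10⁶ J
4319 BTU × 1055.06 = 4.5568×10⁶ J
Net: 7.33455×10⁶ + 1.077×10⁶ − 4.5568×10⁶ = 3.85475×10⁶ J
In kWh: 3.85475×10⁶ / 3600000 = 1.07076 kWh

1.071 kWh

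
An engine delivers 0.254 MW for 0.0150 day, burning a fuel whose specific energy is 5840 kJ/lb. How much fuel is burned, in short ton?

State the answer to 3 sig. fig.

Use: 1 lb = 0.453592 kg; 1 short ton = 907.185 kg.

0.0282 short ton

0.254 MW → 254000 W
0.0150 day → 1296 s
E = P × t = 254000 × 1296 = 3.29184×10⁸ J
5840 kJ/lb → 1.2875×10⁷ J/kg
m = E / e_s = 3.29184×10⁸ / 1.2875×10⁷ = 25.5677 kg
In short ton: 25.5677 / 907.185 = 0.0281836 short ton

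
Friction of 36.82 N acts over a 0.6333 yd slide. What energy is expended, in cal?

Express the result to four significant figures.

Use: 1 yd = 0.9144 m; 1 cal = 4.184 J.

0.6333 yd × 0.9144 = 0.57909 m
W = F × d = 36.82 N × 0.57909 m = 21.3221 J
21.3221 J ÷ (4.184 J/cal) = 5.0961 cal

5.096 cal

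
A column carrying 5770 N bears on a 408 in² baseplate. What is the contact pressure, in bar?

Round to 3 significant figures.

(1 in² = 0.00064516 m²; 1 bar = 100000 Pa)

0.219 bar

408 in² × 0.00064516 → 0.263225 m²
P = F / A = 5770 N / 0.263225 m² = 21920.4 Pa
21920.4 Pa ÷ (100000 Pa/bar) = 0.219204 bar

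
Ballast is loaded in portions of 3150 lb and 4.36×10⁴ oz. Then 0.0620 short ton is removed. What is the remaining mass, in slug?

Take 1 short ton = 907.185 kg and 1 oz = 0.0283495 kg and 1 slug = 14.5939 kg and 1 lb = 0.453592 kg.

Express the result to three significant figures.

179 slug

3150 lb × 0.453592 → 1428.81 kg
4.36×10⁴ oz × 0.0283495 → 1236.04 kg
0.0620 short ton × 907.185 → 56.2455 kg
Sum: 1428.81 + 1236.04 − 56.2455 = 2608.6 kg
In slug: 2608.6 / 14.5939 = 178.746 slug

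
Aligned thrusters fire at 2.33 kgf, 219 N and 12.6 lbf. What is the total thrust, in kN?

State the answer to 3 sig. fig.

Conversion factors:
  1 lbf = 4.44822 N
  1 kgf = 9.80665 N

2.33 kgf × 9.80665 → 22.8495 N
219 N (already N)
12.6 lbf × 4.44822 → 56.0476 N
Sum: 22.8495 + 219 + 56.0476 = 297.897 N
In kN: 297.897 / 1000 = 0.297897 kN

0.298 kN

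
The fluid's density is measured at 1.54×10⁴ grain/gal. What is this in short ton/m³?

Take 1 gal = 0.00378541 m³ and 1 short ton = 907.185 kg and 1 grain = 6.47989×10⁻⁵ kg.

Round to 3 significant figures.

0.291 short ton/m³

1.54×10⁴ grain/gal × 6.47989×10⁻⁵ kg/grain ÷ 0.00378541 m³/gal = 263.618 kg/m³
263.618 kg/m³ ÷ 907.185 kg/short ton = 0.290589 short ton/m³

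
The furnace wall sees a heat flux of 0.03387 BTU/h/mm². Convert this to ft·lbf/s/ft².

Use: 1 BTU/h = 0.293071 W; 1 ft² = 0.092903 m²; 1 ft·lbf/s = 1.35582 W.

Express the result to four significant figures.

680.2 ft·lbf/s/ft²

0.03387 BTU/h/mm² × 0.293071 W/BTU/h ÷ 10⁻⁶ m²/mm² = 9926.31 W/m²
9926.31 W/m² ÷ 1.35582 W/ft·lbf/s × 0.092903 m²/ft² = 680.167 ft·lbf/s/ft²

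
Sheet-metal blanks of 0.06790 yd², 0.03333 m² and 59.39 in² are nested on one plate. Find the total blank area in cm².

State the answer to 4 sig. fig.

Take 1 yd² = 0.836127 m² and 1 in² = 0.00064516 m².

1284 cm²

0.06790 yd² × 0.836127 = 0.056773 m²
0.03333 m² (already m²)
59.39 in² × 0.00064516 = 0.0383161 m²
Combined: 0.056773 + 0.03333 + 0.0383161 = 0.128419 m²
In cm²: 0.128419 / 0.0001 = 1284.19 cm²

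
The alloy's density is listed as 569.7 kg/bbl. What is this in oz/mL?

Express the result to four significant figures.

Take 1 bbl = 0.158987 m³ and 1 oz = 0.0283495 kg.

0.1264 oz/mL

569.7 kg/bbl ÷ 0.158987 m³/bbl = 3583.31 kg/m³
3583.31 kg/m³ ÷ 0.0283495 kg/oz × 10⁻⁶ m³/mL = 0.126398 oz/mL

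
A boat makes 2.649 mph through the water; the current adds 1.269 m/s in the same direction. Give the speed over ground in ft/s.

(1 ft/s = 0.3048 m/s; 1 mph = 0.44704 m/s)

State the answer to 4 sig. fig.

8.049 ft/s

2.649 mph × 0.44704 = 1.18421 m/s
1.269 m/s (already m/s)
Combined: 1.18421 + 1.269 = 2.45321 m/s
In ft/s: 2.45321 / 0.3048 = 8.04859 ft/s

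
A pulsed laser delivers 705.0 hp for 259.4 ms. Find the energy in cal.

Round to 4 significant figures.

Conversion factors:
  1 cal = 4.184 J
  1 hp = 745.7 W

705.0 hp × 745.7 = 525718 W
259.4 ms × 0.001 = 0.2594 s
E = P × t = 525718 W × 0.2594 s = 136371 J
136371 J ÷ (4.184 J/cal) = 32593.5 cal

3.259×10⁴ cal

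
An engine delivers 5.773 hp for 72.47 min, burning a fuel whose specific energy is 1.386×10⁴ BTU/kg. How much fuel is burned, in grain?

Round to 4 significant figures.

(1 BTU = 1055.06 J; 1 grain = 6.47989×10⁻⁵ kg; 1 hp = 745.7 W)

1.975×10⁴ grain

5.773 hp → 4304.93 W
72.47 min → 4348.2 s
E = P × t = 4304.93 × 4348.2 = 1.87187×10⁷ J
1.386×10⁴ BTU/kg → 1.46231×10⁷ J/kg
m = E / e_s = 1.87187×10⁷ / 1.46231×10⁷ = 1.28008 kg
In grain: 1.28008 / 6.47989×10⁻⁵ = 19754.7 grain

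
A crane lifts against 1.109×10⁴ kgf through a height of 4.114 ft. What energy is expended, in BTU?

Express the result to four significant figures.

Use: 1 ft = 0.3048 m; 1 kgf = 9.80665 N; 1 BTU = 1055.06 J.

1.109×10⁴ kgf × 9.80665 = 108756 N
4.114 ft × 0.3048 = 1.25395 m
W = F × d = 108756 N × 1.25395 m = 136375 J
136375 J ÷ (1055.06 J/BTU) = 129.258 BTU

129.3 BTU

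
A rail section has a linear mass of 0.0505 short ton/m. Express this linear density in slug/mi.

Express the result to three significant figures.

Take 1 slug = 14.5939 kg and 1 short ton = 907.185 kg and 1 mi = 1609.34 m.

0.0505 short ton/m × 907.185 kg/short ton = 45.8128 kg/m
45.8128 kg/m ÷ 14.5939 kg/slug × 1609.34 m/mi = 5052 slug/mi

5050 slug/mi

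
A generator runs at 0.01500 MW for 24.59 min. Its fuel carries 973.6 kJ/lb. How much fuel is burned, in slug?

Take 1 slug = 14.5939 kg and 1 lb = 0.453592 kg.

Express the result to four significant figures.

0.01500 MW → 15000 W
24.59 min → 1475.4 s
E = P × t = 15000 × 1475.4 = 2.2131×10⁷ J
973.6 kJ/lb → 2.14642×10⁶ J/kg
m = E / e_s = 2.2131×10⁷ / 2.14642×10⁶ = 10.3107 kg
In slug: 10.3107 / 14.5939 = 0.706508 slug

0.7065 slug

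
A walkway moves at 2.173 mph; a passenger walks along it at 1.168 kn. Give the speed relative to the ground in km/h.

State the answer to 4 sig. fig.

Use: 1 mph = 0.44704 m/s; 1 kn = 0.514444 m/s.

5.660 km/h

2.173 mph × 0.44704 → 0.971418 m/s
1.168 kn × 0.514444 → 0.600871 m/s
Combined: 0.971418 + 0.600871 = 1.57229 m/s
In km/h: 1.57229 / (1/3.6) = 5.66024 km/h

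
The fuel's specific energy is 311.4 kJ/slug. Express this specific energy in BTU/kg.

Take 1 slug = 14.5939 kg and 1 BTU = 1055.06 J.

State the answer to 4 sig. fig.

311.4 kJ/slug × 1000 J/kJ ÷ 14.5939 kg/slug = 21337.7 J/kg
21337.7 J/kg ÷ 1055.06 J/BTU = 20.2242 BTU/kg

20.22 BTU/kg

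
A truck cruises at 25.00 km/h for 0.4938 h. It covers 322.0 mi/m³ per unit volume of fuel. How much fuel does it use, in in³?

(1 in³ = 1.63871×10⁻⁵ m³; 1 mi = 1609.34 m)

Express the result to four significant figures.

1454 in³

25.00 km/h → 6.94444 m/s
0.4938 h → 1777.68 s
d = v × t = 6.94444 × 1777.68 = 12345 m
322.0 mi/m³ → 518207 m/m³
V = d / (distance per unit fuel) = 12345 / 518207 = 0.0238225 m³
In in³: 0.0238225 / 1.63871×10⁻⁵ = 1453.73 in³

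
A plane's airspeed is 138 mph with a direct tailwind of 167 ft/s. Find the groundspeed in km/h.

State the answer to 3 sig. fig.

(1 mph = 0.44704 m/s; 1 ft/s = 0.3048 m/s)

138 mph × 0.44704 → 61.6915 m/s
167 ft/s × 0.3048 → 50.9016 m/s
Combined: 61.6915 + 50.9016 = 112.593 m/s
In km/h: 112.593 / (1/3.6) = 405.335 km/h

405 km/h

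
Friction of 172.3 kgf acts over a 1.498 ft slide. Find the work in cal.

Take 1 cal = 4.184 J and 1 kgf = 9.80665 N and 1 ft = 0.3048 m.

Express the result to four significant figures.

172.3 kgf × 9.80665 → 1689.69 N
1.498 ft × 0.3048 → 0.45659 m
W = F × d = 1689.69 N × 0.45659 m = 771.496 J
771.496 J ÷ (4.184 J/cal) = 184.392 cal

184.4 cal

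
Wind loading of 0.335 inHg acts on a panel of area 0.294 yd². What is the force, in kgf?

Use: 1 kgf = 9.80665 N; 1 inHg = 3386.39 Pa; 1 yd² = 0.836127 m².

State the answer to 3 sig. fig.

0.335 inHg × 3386.39 = 1134.44 Pa
0.294 yd² × 0.836127 = 0.245821 m²
F = P × A = 1134.44 Pa × 0.245821 m² = 278.869 N
278.869 N ÷ (9.80665 N/kgf) = 28.4367 kgf

28.4 kgf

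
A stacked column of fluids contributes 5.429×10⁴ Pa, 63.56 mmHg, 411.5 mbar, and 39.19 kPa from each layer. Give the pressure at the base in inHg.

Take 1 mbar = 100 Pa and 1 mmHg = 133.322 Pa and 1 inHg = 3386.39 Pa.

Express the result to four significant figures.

42.26 inHg

5.429×10⁴ Pa (already Pa)
63.56 mmHg × 133.322 → 8473.95 Pa
411.5 mbar × 100 → 41150 Pa
39.19 kPa × 1000 → 39190 Pa
Combined: 54290 + 8473.95 + 41150 + 39190 = 143104 Pa
In inHg: 143104 / 3386.39 = 42.2586 inHg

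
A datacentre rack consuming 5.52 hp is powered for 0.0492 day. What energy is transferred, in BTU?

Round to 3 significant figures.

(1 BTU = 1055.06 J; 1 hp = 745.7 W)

1.66×10⁴ BTU

5.52 hp × 745.7 = 4116.26 W
0.0492 day × 86400 = 4250.88 s
E = P × t = 4116.26 W × 4250.88 s = 1.74977×10⁷ J
1.74977×10⁷ J ÷ (1055.06 J/BTU) = 16584.6 BTU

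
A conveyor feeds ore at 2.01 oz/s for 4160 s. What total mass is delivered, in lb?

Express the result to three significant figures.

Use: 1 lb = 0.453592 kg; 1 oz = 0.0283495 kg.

2.01 oz/s → 0.0569825 kg/s
m = ṁ × t = 0.0569825 × 4160 = 237.047 kg
In lb: 237.047 / 0.453592 = 522.6 lb

523 lb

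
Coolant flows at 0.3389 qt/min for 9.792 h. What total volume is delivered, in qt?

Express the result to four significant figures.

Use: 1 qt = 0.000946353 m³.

199.1 qt

0.3389 qt/min → 5.34532×10⁻⁶ m³/s
9.792 h → 35251.2 s
V = Q × t = 5.34532×10⁻⁶ × 35251.2 = 0.188429 m³
In qt: 0.188429 / 0.000946353 = 199.111 qt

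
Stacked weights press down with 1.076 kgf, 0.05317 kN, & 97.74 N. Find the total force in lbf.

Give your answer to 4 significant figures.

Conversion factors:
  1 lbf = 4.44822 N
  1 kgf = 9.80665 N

1.076 kgf × 9.80665 = 10.552 N
0.05317 kN × 1000 = 53.17 N
97.74 N (already N)
Combined: 10.552 + 53.17 + 97.74 = 161.462 N
In lbf: 161.462 / 4.44822 = 36.2981 lbf

36.30 lbf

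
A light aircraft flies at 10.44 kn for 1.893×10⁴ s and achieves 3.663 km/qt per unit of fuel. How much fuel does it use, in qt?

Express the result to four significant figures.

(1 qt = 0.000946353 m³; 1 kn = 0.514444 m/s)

27.76 qt

10.44 kn → 5.3708 m/s
d = v × t = 5.3708 × 18930 = 101669 m
3.663 km/qt → 3.87065×10⁶ m/m³
V = d / (distance per unit fuel) = 101669 / 3.87065×10⁶ = 0.0262666 m³
In qt: 0.0262666 / 0.000946353 = 27.7556 qt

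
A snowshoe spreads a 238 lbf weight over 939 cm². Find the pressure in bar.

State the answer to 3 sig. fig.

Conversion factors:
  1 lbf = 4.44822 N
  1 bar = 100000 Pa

0.113 bar

238 lbf × 4.44822 = 1058.68 N
939 cm² × 0.0001 = 0.0939 m²
P = F / A = 1058.68 N / 0.0939 m² = 11274.5 Pa
11274.5 Pa ÷ (100000 Pa/bar) = 0.112745 bar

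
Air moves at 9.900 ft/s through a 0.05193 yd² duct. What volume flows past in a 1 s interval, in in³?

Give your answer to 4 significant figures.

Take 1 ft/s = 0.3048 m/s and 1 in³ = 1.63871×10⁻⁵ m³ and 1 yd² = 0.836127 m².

9.900 ft/s × 0.3048 → 3.01752 m/s
0.05193 yd² × 0.836127 → 0.0434201 m²
V = v × A × t = 3.01752 m/s × 0.0434201 m² × 1 s = 0.131021 m³
0.131021 m³ ÷ (1.63871×10⁻⁵ m³/in³) = 7995.37 in³

7995 in³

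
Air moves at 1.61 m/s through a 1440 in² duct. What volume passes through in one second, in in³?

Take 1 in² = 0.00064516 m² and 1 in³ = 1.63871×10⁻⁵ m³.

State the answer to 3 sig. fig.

1440 in² × 0.00064516 → 0.92903 m²
V = v × A × t = 1.61 m/s × 0.92903 m² × 1 s = 1.49574 m³
1.49574 m³ ÷ (1.63871×10⁻⁵ m³/in³) = 91275.5 in³

9.13×10⁴ in³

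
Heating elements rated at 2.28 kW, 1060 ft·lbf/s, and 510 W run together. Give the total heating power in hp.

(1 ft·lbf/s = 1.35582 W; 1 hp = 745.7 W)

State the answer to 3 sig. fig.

5.67 hp

2.28 kW × 1000 = 2280 W
1060 ft·lbf/s × 1.35582 = 1437.17 W
510 W (already W)
Total: 2280 + 1437.17 + 510 = 4227.17 W
In hp: 4227.17 / 745.7 = 5.66873 hp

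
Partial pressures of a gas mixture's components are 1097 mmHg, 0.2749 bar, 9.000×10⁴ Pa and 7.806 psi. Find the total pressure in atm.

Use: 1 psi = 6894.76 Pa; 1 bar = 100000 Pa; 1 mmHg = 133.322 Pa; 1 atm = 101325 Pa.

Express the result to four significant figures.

1097 mmHg × 133.322 → 146254 Pa
0.2749 bar × 100000 → 27490 Pa
9.000×10⁴ Pa (already Pa)
7.806 psi × 6894.76 → 53820.5 Pa
Combined: 146254 + 27490 + 90000 + 53820.5 = 317564 Pa
In atm: 317564 / 101325 = 3.13411 atm

3.134 atm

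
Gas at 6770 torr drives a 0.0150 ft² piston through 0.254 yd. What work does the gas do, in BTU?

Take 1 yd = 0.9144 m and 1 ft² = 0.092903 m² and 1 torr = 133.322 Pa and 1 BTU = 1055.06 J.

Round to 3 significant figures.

6770 torr → 902590 Pa
0.0150 ft² → 0.00139354 m²
F = P × A = 902590 × 0.00139354 = 1257.8 N
0.254 yd → 0.232258 m
W = F × d = 1257.8 × 0.232258 = 292.134 J
In BTU: 292.134 / 1055.06 = 0.276889 BTU

0.277 BTU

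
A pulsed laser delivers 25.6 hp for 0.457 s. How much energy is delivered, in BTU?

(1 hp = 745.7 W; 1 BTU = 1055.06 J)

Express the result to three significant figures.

25.6 hp × 745.7 = 19089.9 W
E = P × t = 19089.9 W × 0.457 s = 8724.08 J
8724.08 J ÷ (1055.06 J/BTU) = 8.2688 BTU

8.27 BTU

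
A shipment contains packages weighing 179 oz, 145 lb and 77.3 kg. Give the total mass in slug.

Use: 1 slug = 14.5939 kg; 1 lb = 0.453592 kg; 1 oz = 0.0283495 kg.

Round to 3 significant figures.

10.2 slug

179 oz × 0.0283495 = 5.07456 kg
145 lb × 0.453592 = 65.7708 kg
77.3 kg (already kg)
Sum: 5.07456 + 65.7708 + 77.3 = 148.145 kg
In slug: 148.145 / 14.5939 = 10.1512 slug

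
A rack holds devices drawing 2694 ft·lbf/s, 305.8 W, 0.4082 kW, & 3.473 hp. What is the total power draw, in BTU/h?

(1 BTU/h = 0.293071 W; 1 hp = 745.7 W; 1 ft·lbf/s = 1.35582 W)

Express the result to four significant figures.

2.374×10⁴ BTU/h

2694 ft·lbf/s × 1.35582 → 3652.58 W
305.8 W (already W)
0.4082 kW × 1000 → 408.2 W
3.473 hp × 745.7 → 2589.82 W
Sum: 3652.58 + 305.8 + 408.2 + 2589.82 = 6956.4 W
In BTU/h: 6956.4 / 0.293071 = 23736.2 BTU/h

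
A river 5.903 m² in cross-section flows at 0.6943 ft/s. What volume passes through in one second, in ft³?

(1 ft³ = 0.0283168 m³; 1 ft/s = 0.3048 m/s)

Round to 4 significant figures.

44.12 ft³

0.6943 ft/s × 0.3048 → 0.211623 m/s
V = v × A × t = 0.211623 m/s × 5.903 m² × 1 s = 1.24921 m³
1.24921 m³ ÷ (0.0283168 m³/ft³) = 44.1155 ft³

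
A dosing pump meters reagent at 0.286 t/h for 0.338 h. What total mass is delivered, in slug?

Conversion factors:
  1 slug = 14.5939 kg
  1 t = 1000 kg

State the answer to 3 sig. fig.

0.286 t/h → 0.0794444 kg/s
0.338 h → 1216.8 s
m = ṁ × t = 0.0794444 × 1216.8 = 96.6679 kg
In slug: 96.6679 / 14.5939 = 6.62386 slug

6.62 slug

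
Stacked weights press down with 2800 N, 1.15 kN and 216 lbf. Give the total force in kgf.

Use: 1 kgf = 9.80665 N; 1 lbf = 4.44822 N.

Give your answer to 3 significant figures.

501 kgf

2800 N (already N)
1.15 kN × 1000 → 1150 N
216 lbf × 4.44822 → 960.816 N
Total: 2800 + 1150 + 960.816 = 4910.82 N
In kgf: 4910.82 / 9.80665 = 500.764 kgf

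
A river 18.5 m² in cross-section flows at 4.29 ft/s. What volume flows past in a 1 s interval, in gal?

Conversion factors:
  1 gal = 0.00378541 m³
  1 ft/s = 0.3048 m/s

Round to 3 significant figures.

4.29 ft/s × 0.3048 → 1.30759 m/s
V = v × A × t = 1.30759 m/s × 18.5 m² × 1 s = 24.1904 m³
24.1904 m³ ÷ (0.00378541 m³/gal) = 6390.43 gal

6390 gal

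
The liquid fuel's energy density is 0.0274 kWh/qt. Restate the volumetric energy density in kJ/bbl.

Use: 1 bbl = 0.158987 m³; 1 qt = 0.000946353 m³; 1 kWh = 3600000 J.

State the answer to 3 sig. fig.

0.0274 kWh/qt × 3600000 J/kWh ÷ 0.000946353 m³/qt = 1.04232×10⁸ J/m³
1.04232×10⁸ J/m³ ÷ 1000 J/kJ × 0.158987 m³/bbl = 16571.5 kJ/bbl

1.66×10⁴ kJ/bbl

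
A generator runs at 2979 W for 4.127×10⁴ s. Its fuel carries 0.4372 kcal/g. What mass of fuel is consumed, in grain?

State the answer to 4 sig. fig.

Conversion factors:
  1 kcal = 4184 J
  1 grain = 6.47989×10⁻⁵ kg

E = P × t = 2979 × 41270 = 1.22943×10⁸ J
0.4372 kcal/g → 1.82924×10⁶ J/kg
m = E / e_s = 1.22943×10⁸ / 1.82924×10⁶ = 67.2099 kg
In grain: 67.2099 / 6.47989×10⁻⁵ = 1.03721×10⁶ grain

1.037×10⁶ grain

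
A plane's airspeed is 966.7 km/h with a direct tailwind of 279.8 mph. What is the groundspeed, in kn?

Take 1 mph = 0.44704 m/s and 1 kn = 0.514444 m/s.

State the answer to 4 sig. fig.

765.1 kn

966.7 km/h × (1/3.6) = 268.528 m/s
279.8 mph × 0.44704 = 125.082 m/s
Total: 268.528 + 125.082 = 393.61 m/s
In kn: 393.61 / 0.514444 = 765.117 kn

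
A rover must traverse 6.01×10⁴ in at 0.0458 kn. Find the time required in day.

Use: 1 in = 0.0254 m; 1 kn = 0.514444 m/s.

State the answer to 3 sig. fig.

0.750 day

6.01×10⁴ in × 0.0254 → 1526.54 m
0.0458 kn × 0.514444 → 0.0235615 m/s
t = d / v = 1526.54 m / 0.0235615 m/s = 64789.6 s
64789.6 s ÷ (86400 s/day) = 0.74988 day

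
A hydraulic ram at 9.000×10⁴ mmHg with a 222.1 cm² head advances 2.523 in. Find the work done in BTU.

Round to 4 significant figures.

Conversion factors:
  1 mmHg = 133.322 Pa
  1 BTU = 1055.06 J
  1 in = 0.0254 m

9.000×10⁴ mmHg → 1.1999×10⁷ Pa
222.1 cm² → 0.02221 m²
F = P × A = 1.1999×10⁷ × 0.02221 = 266498 N
2.523 in → 0.0640842 m
W = F × d = 266498 × 0.0640842 = 17078.3 J
In BTU: 17078.3 / 1055.06 = 16.187 BTU

16.19 BTU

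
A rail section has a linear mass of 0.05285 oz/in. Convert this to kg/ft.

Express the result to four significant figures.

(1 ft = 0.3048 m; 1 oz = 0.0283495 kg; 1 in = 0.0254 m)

0.01798 kg/ft

0.05285 oz/in × 0.0283495 kg/oz ÷ 0.0254 m/in = 0.0589871 kg/m
0.0589871 kg/m × 0.3048 m/ft = 0.0179793 kg/ft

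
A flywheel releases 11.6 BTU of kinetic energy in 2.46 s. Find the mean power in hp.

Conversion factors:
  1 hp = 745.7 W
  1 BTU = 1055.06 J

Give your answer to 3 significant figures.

6.67 hp

11.6 BTU × 1055.06 → 12238.7 J
P = E / t = 12238.7 J / 2.46 s = 4975.08 W
4975.08 W ÷ (745.7 W/hp) = 6.67169 hp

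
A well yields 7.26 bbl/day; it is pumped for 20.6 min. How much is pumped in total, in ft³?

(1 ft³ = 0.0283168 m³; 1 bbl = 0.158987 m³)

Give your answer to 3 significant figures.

7.26 bbl/day → 1.33593×10⁻⁵ m³/s
20.6 min → 1236 s
V = Q × t = 1.33593×10⁻⁵ × 1236 = 0.0165121 m³
In ft³: 0.0165121 / 0.0283168 = 0.58312 ft³

0.583 ft³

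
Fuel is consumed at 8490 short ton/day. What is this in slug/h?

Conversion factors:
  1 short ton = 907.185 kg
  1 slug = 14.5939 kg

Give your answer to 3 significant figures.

2.20×10⁴ slug/h

8490 short ton/day × 907.185 kg/short ton ÷ 86400 s/day = 89.1435 kg/s
89.1435 kg/s ÷ 14.5939 kg/slug × 3600 s/h = 21989.8 slug/h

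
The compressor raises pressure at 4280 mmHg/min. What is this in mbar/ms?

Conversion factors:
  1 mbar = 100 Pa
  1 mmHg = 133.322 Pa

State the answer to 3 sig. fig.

4280 mmHg/min × 133.322 Pa/mmHg ÷ 60 s/min = 9510.3 Pa/s
9510.3 Pa/s ÷ 100 Pa/mbar × 0.001 s/ms = 0.095103 mbar/ms

0.0951 mbar/ms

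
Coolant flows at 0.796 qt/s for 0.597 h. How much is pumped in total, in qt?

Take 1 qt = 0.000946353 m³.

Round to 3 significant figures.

1710 qt

0.796 qt/s → 7.53297×10⁻⁴ m³/s
0.597 h → 2149.2 s
V = Q × t = 7.53297×10⁻⁴ × 2149.2 = 1.61899 m³
In qt: 1.61899 / 0.000946353 = 1710.77 qt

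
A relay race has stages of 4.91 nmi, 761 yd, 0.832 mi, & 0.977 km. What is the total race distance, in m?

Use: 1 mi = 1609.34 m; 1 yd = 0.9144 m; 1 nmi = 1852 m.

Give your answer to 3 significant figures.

1.21×10⁴ m

4.91 nmi × 1852 = 9093.32 m
761 yd × 0.9144 = 695.858 m
0.832 mi × 1609.34 = 1338.97 m
0.977 km × 1000 = 977 m
Combined: 9093.32 + 695.858 + 1338.97 + 977 = 12105.1 m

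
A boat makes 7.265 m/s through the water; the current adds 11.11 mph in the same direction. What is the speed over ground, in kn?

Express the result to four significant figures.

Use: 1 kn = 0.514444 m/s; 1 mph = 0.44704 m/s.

7.265 m/s (already m/s)
11.11 mph × 0.44704 = 4.96661 m/s
Sum: 7.265 + 4.96661 = 12.2316 m/s
In kn: 12.2316 / 0.514444 = 23.7763 kn

23.78 kn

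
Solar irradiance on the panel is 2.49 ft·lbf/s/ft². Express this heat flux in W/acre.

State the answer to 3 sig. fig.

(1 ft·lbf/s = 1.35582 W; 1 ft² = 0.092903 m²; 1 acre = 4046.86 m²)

1.47×10⁵ W/acre

2.49 ft·lbf/s/ft² × 1.35582 W/ft·lbf/s ÷ 0.092903 m²/ft² = 36.3389 W/m²
36.3389 W/m² × 4046.86 m²/acre = 147058 W/acre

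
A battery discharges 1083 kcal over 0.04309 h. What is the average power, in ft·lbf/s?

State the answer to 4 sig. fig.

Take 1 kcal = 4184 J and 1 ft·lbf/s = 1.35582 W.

2.154×10⁴ ft·lbf/s

1083 kcal × 4184 → 4.53127×10⁶ J
0.04309 h × 3600 → 155.124 s
P = E / t = 4.53127×10⁶ J / 155.124 s = 29210.6 W
29210.6 W ÷ (1.35582 W/ft·lbf/s) = 21544.6 ft·lbf/s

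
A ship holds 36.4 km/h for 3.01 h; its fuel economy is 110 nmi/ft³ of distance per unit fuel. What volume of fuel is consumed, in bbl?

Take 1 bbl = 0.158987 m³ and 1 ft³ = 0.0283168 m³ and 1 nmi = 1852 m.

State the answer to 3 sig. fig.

0.0958 bbl

36.4 km/h → 10.1111 m/s
3.01 h → 10836 s
d = v × t = 10.1111 × 10836 = 109564 m
110 nmi/ft³ → 7.19432×10⁶ m/m³
V = d / (distance per unit fuel) = 109564 / 7.19432×10⁶ = 0.0152292 m³
In bbl: 0.0152292 / 0.158987 = 0.095789 bbl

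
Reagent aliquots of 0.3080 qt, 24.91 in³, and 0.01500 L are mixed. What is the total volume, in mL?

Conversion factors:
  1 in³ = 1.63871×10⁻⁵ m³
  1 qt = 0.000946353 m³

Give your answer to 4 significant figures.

714.7 mL

0.3080 qt × 0.000946353 = 2.91477×10⁻⁴ m³
24.91 in³ × 1.63871×10⁻⁵ = 4.08203×10⁻⁴ m³
0.01500 L × 0.001 = 1.5×10⁻⁵ m³
Combined: 2.91477×10⁻⁴ + 4.08203×10⁻⁴ + 1.5×10⁻⁵ = 7.1468×10⁻⁴ m³
In mL: 7.1468×10⁻⁴ / 10⁻⁶ = 714.68 mL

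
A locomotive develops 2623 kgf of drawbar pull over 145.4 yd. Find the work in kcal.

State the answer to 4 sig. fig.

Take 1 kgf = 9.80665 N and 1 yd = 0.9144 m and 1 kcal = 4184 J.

817.4 kcal

2623 kgf × 9.80665 → 25722.8 N
145.4 yd × 0.9144 → 132.954 m
W = F × d = 25722.8 N × 132.954 m = 3.41995×10⁶ J
3.41995×10⁶ J ÷ (4184 J/kcal) = 817.388 kcal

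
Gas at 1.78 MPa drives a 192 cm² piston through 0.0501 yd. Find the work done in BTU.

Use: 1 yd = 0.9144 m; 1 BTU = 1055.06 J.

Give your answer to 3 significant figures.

1.48 BTU

1.78 MPa → 1.78×10⁶ Pa
192 cm² → 0.0192 m²
F = P × A = 1.78×10⁶ × 0.0192 = 34176 N
0.0501 yd → 0.0458114 m
W = F × d = 34176 × 0.0458114 = 1565.65 J
In BTU: 1565.65 / 1055.06 = 1.48394 BTU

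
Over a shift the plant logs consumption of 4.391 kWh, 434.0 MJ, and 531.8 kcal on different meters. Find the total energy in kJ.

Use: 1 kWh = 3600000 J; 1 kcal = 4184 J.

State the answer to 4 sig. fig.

4.520×10⁵ kJ

4.391 kWh × 3600000 = 1.58076×10⁷ J
434.0 MJ × 1000000 = 4.34×10⁸ J
531.8 kcal × 4184 = 2.22505×10⁶ J
Combined: 1.58076×10⁷ + 4.34×10⁸ + 2.22505×10⁶ = 4.52033×10⁸ J
In kJ: 4.52033×10⁸ / 1000 = 452033 kJ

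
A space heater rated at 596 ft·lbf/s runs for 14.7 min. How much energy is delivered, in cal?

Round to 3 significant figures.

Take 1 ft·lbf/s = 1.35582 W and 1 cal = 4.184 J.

596 ft·lbf/s × 1.35582 → 808.069 W
14.7 min × 60 → 882 s
E = P × t = 808.069 W × 882 s = 712717 J
712717 J ÷ (4.184 J/cal) = 170343 cal

1.70×10⁵ cal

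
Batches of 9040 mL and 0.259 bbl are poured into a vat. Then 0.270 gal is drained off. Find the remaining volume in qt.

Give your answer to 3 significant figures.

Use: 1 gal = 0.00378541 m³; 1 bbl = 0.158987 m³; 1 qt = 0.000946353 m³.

9040 mL × 10⁻⁶ = 0.00904 m³
0.259 bbl × 0.158987 = 0.0411776 m³
0.270 gal × 0.00378541 = 0.00102206 m³
Result: 0.00904 + 0.0411776 − 0.00102206 = 0.0491955 m³
In qt: 0.0491955 / 0.000946353 = 51.9843 qt

52.0 qt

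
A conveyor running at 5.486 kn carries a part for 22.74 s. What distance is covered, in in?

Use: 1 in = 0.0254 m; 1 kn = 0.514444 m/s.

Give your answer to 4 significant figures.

2527 in

5.486 kn × 0.514444 = 2.82224 m/s
d = v × t = 2.82224 m/s × 22.74 s = 64.1777 m
64.1777 m ÷ (0.0254 m/in) = 2526.68 in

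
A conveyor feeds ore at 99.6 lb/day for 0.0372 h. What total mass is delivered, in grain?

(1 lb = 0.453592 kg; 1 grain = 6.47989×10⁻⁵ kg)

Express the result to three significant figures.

1080 grain

99.6 lb/day → 5.22891×10⁻⁴ kg/s
0.0372 h → 133.92 s
m = ṁ × t = 5.22891×10⁻⁴ × 133.92 = 0.0700256 kg
In grain: 0.0700256 / 6.47989×10⁻⁵ = 1080.66 grain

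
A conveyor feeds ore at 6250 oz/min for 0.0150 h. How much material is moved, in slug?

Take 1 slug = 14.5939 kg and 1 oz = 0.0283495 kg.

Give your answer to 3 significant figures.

6250 oz/min → 2.95307 kg/s
0.0150 h → 54 s
m = ṁ × t = 2.95307 × 54 = 159.466 kg
In slug: 159.466 / 14.5939 = 10.9269 slug

10.9 slug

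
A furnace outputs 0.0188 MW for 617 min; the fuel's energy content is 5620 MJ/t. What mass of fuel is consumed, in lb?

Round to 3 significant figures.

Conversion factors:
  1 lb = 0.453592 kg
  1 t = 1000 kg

0.0188 MW → 18800 W
617 min → 37020 s
E = P × t = 18800 × 37020 = 6.95976×10⁸ J
5620 MJ/t → 5.62×10⁶ J/kg
m = E / e_s = 6.95976×10⁸ / 5.62×10⁶ = 123.839 kg
In lb: 123.839 / 0.453592 = 273.018 lb

273 lb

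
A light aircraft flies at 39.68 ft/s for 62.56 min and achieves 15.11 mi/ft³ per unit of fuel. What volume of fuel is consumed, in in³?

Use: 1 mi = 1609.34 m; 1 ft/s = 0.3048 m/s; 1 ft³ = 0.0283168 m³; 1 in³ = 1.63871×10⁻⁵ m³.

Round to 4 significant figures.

3226 in³

39.68 ft/s → 12.0945 m/s
62.56 min → 3753.6 s
d = v × t = 12.0945 × 3753.6 = 45397.9 m
15.11 mi/ft³ → 858753 m/m³
V = d / (distance per unit fuel) = 45397.9 / 858753 = 0.0528649 m³
In in³: 0.0528649 / 1.63871×10⁻⁵ = 3226.01 in³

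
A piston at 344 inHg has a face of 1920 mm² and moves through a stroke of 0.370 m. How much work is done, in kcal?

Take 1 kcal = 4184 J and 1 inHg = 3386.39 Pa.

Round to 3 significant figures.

0.198 kcal

344 inHg → 1.16492×10⁶ Pa
1920 mm² → 0.00192 m²
F = P × A = 1.16492×10⁶ × 0.00192 = 2236.65 N
W = F × d = 2236.65 × 0.37 = 827.56 J
In kcal: 827.56 / 4184 = 0.197792 kcal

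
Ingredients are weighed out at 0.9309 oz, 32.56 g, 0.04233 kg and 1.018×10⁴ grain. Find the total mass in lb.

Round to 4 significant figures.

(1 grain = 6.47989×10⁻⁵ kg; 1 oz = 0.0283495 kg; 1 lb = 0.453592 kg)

1.678 lb

0.9309 oz × 0.0283495 → 0.0263905 kg
32.56 g × 0.001 → 0.03256 kg
0.04233 kg (already kg)
1.018×10⁴ grain × 6.47989×10⁻⁵ → 0.659653 kg
Sum: 0.0263905 + 0.03256 + 0.04233 + 0.659653 = 0.760934 kg
In lb: 0.760934 / 0.453592 = 1.67757 lb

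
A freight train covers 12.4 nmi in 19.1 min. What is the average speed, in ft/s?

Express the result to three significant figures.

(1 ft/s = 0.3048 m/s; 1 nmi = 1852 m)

12.4 nmi × 1852 = 22964.8 m
19.1 min × 60 = 1146 s
v = d / t = 22964.8 m / 1146 s = 20.0391 m/s
20.0391 m/s ÷ (0.3048 m/s/ft/s) = 65.7451 ft/s

65.7 ft/s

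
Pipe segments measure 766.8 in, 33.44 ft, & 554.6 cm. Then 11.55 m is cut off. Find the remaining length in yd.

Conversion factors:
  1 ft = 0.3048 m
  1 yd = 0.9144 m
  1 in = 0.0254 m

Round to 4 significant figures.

25.88 yd

766.8 in × 0.0254 → 19.4767 m
33.44 ft × 0.3048 → 10.1925 m
554.6 cm × 0.01 → 5.546 m
11.55 m (already m)
Result: 19.4767 + 10.1925 + 5.546 − 11.55 = 23.6652 m
In yd: 23.6652 / 0.9144 = 25.8806 yd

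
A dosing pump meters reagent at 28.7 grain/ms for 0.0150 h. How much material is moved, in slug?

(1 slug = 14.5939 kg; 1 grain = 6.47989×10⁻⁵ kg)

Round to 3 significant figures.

28.7 grain/ms → 1.85973 kg/s
0.0150 h → 54 s
m = ṁ × t = 1.85973 × 54 = 100.425 kg
In slug: 100.425 / 14.5939 = 6.8813 slug

6.88 slug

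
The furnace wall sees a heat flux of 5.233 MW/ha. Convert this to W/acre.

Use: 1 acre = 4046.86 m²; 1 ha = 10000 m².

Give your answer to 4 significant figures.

5.233 MW/ha × 1000000 W/MW ÷ 10000 m²/ha = 523.3 W/m²
523.3 W/m² × 4046.86 m²/acre = 2.11772×10⁶ W/acre

2.118×10⁶ W/acre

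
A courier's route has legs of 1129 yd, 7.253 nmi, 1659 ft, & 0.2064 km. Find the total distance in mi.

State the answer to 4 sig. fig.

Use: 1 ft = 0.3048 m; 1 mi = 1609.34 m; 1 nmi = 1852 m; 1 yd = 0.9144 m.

9.431 mi

1129 yd × 0.9144 → 1032.36 m
7.253 nmi × 1852 → 13432.6 m
1659 ft × 0.3048 → 505.663 m
0.2064 km × 1000 → 206.4 m
Combined: 1032.36 + 13432.6 + 505.663 + 206.4 = 15177 m
In mi: 15177 / 1609.34 = 9.43057 mi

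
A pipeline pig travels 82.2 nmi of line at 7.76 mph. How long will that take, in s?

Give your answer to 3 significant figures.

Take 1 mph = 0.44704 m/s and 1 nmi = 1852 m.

82.2 nmi × 1852 → 152234 m
7.76 mph × 0.44704 → 3.46903 m/s
t = d / v = 152234 m / 3.46903 m/s = 43883.7 s

4.39×10⁴ s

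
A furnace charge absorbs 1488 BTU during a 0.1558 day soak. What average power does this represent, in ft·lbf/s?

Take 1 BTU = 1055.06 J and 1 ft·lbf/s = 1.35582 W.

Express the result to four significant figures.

1488 BTU × 1055.06 = 1.56993×10⁶ J
0.1558 day × 86400 = 13461.1 s
P = E / t = 1.56993×10⁶ J / 13461.1 s = 116.627 W
116.627 W ÷ (1.35582 W/ft·lbf/s) = 86.0195 ft·lbf/s

86.02 ft·lbf/s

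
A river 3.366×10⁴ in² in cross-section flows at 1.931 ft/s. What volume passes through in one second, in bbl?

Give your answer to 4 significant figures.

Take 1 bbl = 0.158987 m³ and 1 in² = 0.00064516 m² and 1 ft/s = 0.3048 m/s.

1.931 ft/s × 0.3048 → 0.588569 m/s
3.366×10⁴ in² × 0.00064516 → 21.7161 m²
V = v × A × t = 0.588569 m/s × 21.7161 m² × 1 s = 12.7814 m³
12.7814 m³ ÷ (0.158987 m³/bbl) = 80.3927 bbl

80.39 bbl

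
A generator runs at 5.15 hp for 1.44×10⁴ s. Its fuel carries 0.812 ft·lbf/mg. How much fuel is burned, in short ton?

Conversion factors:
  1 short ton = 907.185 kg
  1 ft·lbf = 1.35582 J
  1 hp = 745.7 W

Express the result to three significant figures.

0.0554 short ton

5.15 hp → 3840.36 W
E = P × t = 3840.36 × 14400 = 5.53012×10⁷ J
0.812 ft·lbf/mg → 1.10093×10⁶ J/kg
m = E / e_s = 5.53012×10⁷ / 1.10093×10⁶ = 50.2313 kg
In short ton: 50.2313 / 907.185 = 0.0553705 short ton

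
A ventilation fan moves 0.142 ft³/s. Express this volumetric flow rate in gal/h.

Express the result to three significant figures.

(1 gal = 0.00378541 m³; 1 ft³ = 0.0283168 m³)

3820 gal/h

0.142 ft³/s × 0.0283168 m³/ft³ = 0.00402099 m³/s
0.00402099 m³/s ÷ 0.00378541 m³/gal × 3600 s/h = 3824.04 gal/h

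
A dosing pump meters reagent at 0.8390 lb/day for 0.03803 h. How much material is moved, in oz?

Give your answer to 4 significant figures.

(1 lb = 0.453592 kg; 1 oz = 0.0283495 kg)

0.02127 oz

0.8390 lb/day → 4.40467×10⁻⁶ kg/s
0.03803 h → 136.908 s
m = ṁ × t = 4.40467×10⁻⁶ × 136.908 = 6.03035×10⁻⁴ kg
In oz: 6.03035×10⁻⁴ / 0.0283495 = 0.0212715 oz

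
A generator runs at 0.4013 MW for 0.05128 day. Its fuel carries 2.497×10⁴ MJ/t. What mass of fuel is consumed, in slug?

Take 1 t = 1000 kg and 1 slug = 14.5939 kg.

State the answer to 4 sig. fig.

4.879 slug

0.4013 MW → 401300 W
0.05128 day → 4430.59 s
E = P × t = 401300 × 4430.59 = 1.778×10⁹ J
2.497×10⁴ MJ/t → 2.497×10⁷ J/kg
m = E / e_s = 1.778×10⁹ / 2.497×10⁷ = 71.2054 kg
In slug: 71.2054 / 14.5939 = 4.87912 slug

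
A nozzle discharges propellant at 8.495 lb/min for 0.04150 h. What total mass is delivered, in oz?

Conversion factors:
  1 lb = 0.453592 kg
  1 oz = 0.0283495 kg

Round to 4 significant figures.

8.495 lb/min → 0.0642211 kg/s
0.04150 h → 149.4 s
m = ṁ × t = 0.0642211 × 149.4 = 9.59463 kg
In oz: 9.59463 / 0.0283495 = 338.441 oz

338.4 oz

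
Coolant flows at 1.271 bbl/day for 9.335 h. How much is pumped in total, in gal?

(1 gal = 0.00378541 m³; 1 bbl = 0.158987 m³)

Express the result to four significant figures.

20.76 gal

1.271 bbl/day → 2.3388×10⁻⁶ m³/s
9.335 h → 33606 s
V = Q × t = 2.3388×10⁻⁶ × 33606 = 0.0785977 m³
In gal: 0.0785977 / 0.00378541 = 20.7633 gal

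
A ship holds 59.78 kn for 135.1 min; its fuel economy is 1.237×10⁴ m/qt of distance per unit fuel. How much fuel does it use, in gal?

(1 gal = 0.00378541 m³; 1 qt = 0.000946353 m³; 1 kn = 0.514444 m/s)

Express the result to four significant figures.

59.78 kn → 30.7535 m/s
135.1 min → 8106 s
d = v × t = 30.7535 × 8106 = 249288 m
1.237×10⁴ m/qt → 1.30712×10⁷ m/m³
V = d / (distance per unit fuel) = 249288 / 1.30712×10⁷ = 0.0190715 m³
In gal: 0.0190715 / 0.00378541 = 5.03816 gal

5.038 gal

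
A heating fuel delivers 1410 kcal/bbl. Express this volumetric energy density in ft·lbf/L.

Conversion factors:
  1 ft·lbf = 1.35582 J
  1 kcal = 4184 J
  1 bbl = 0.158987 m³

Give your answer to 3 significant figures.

1410 kcal/bbl × 4184 J/kcal ÷ 0.158987 m³/bbl = 3.71064×10⁷ J/m³
3.71064×10⁷ J/m³ ÷ 1.35582 J/ft·lbf × 0.001 m³/L = 27368.2 ft·lbf/L

2.74×10⁴ ft·lbf/L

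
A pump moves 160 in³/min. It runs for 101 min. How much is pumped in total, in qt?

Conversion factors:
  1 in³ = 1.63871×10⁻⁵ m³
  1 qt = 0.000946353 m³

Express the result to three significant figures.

160 in³/min → 4.36989×10⁻⁵ m³/s
101 min → 6060 s
V = Q × t = 4.36989×10⁻⁵ × 6060 = 0.264815 m³
In qt: 0.264815 / 0.000946353 = 279.827 qt

280 qt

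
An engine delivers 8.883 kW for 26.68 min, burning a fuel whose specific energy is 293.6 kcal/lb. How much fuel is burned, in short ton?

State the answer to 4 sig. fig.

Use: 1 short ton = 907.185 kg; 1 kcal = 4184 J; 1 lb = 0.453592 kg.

0.005788 short ton

8.883 kW → 8883 W
26.68 min → 1600.8 s
E = P × t = 8883 × 1600.8 = 1.42199×10⁷ J
293.6 kcal/lb → 2.70821×10⁶ J/kg
m = E / e_s = 1.42199×10⁷ / 2.70821×10⁶ = 5.25066 kg
In short ton: 5.25066 / 907.185 = 0.00578786 short ton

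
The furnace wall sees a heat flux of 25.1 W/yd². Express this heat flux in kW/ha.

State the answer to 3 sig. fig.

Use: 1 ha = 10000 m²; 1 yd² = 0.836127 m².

25.1 W/yd² ÷ 0.836127 m²/yd² = 30.0194 W/m²
30.0194 W/m² ÷ 1000 W/kW × 10000 m²/ha = 300.194 kW/ha

300 kW/ha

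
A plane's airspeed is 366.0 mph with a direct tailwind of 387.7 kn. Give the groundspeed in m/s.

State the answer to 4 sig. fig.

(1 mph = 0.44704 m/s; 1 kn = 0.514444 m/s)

366.0 mph × 0.44704 → 163.617 m/s
387.7 kn × 0.514444 → 199.45 m/s
Total: 163.617 + 199.45 = 363.067 m/s

363.1 m/s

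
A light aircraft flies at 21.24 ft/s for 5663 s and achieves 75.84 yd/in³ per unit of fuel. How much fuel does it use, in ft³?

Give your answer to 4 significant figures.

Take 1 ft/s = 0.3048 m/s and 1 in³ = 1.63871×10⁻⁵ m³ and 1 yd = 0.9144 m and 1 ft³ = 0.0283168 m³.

21.24 ft/s → 6.47395 m/s
d = v × t = 6.47395 × 5663 = 36662 m
75.84 yd/in³ → 4.23187×10⁶ m/m³
V = d / (distance per unit fuel) = 36662 / 4.23187×10⁶ = 0.00866331 m³
In ft³: 0.00866331 / 0.0283168 = 0.305942 ft³

0.3059 ft³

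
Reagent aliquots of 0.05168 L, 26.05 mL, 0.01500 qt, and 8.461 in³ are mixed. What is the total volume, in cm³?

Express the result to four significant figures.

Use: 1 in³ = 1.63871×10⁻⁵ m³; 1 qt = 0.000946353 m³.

0.05168 L × 0.001 = 5.168×10⁻⁵ m³
26.05 mL × 10⁻⁶ = 2.605×10⁻⁵ m³
0.01500 qt × 0.000946353 = 1.41953×10⁻⁵ m³
8.461 in³ × 1.63871×10⁻⁵ = 1.38651×10⁻⁴ m³
Total: 5.168×10⁻⁵ + 2.605×10⁻⁵ + 1.41953×10⁻⁵ + 1.38651×10⁻⁴ = 2.30576×10⁻⁴ m³
In cm³: 2.30576×10⁻⁴ / 10⁻⁶ = 230.576 cm³

230.6 cm³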